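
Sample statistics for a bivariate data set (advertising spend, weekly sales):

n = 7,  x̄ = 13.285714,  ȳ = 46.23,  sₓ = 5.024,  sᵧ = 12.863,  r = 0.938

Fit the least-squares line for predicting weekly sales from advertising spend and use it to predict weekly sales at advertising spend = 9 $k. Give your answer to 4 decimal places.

35.9376

b = r · sᵧ/sₓ = 0.938 · 12.863/5.024 = 2.401571
a = ȳ − b·x̄ = 46.23 − 2.401571·13.285714 = 14.323411
ŷ(9) = a + b·9 = 14.323411 + 2.401571·9 = 35.937552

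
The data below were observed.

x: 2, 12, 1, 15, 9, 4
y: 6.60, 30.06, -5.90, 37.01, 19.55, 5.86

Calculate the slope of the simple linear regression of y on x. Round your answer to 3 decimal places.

2.793

n = 6, Σx = 43, Σy = 93.18, Σxy = 1122.56, Σx² = 471
Sxx = Σx² − (Σx)²/n = 471 − 308.166667 = 162.833333
Sxy = Σxy − (Σx)(Σy)/n = 1122.56 − 667.79 = 454.77
b = Sxy/Sxx = 454.77/162.833333 = 2.792856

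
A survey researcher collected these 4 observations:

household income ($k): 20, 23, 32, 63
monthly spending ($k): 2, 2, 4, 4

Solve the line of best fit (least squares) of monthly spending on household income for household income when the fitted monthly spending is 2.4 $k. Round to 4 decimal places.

n = 4, Σx = 138, Σy = 12, Σxy = 466, Σx² = 5922
Sxx = Σx² − (Σx)²/n = 5922 − 4761 = 1161
Sxy = Σxy − (Σx)(Σy)/n = 466 − 414 = 52
b = Sxy/Sxx = 52/1161 = 0.044789
a = ȳ − b·x̄ = 3 − 0.044789·34.5 = 1.454780
Set a + b·x = 2.4: x = (2.4 − 1.454780) / 0.044789 = 21.103846

21.1038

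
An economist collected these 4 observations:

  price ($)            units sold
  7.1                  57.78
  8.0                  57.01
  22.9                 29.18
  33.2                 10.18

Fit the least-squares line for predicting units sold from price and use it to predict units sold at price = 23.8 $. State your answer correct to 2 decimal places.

n = 4, Σx = 71.2, Σy = 154.15, Σxy = 1872.516, Σx² = 1741.06
Sxx = Σx² − (Σx)²/n = 1741.06 − 1267.36 = 473.7
Sxy = Σxy − (Σx)(Σy)/n = 1872.516 − 2743.87 = -871.354
b = Sxy/Sxx = -871.354/473.7 = -1.839464
a = ȳ − b·x̄ = 38.5375 − (-1.839464)·17.8 = 71.279956
ŷ(23.8) = a + b·23.8 = 71.279956 + (-1.839464)·23.8 = 27.500717

27.50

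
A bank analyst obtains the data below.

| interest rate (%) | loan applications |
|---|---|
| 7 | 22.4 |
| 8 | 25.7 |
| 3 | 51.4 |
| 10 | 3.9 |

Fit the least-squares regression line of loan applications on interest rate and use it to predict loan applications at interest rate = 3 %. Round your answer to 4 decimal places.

n = 4, Σx = 28, Σy = 103.4, Σxy = 555.6, Σx² = 222
Sxx = Σx² − (Σx)²/n = 222 − 196 = 26
Sxy = Σxy − (Σx)(Σy)/n = 555.6 − 723.8 = -168.2
b = Sxy/Sxx = -168.2/26 = -6.469231
a = ȳ − b·x̄ = 25.85 − (-6.469231)·7 = 71.134615
ŷ(3) = a + b·3 = 71.134615 + (-6.469231)·3 = 51.726923

51.7269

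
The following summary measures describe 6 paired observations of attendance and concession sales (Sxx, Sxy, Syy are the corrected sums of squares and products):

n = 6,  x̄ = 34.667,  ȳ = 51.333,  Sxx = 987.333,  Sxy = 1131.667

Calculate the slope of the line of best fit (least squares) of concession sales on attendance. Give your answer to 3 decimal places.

1.146

b = Sxy/Sxx = 1131.667/987.333 = 1.146186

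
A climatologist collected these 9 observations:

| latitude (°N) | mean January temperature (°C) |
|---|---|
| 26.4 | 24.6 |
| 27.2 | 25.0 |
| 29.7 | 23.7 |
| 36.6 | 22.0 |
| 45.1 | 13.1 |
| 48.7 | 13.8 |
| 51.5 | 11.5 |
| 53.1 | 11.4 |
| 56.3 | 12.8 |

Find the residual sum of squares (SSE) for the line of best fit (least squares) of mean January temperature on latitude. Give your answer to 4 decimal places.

n = 9, Σx = 374.6, Σy = 157.9, Σxy = 6019.63, Σx² = 16705.7, Σy² = 3063.95
Sxx = Σx² − (Σx)²/n = 16705.7 − 15591.684444 = 1114.015556
Sxy = Σxy − (Σx)(Σy)/n = 6019.63 − 6572.148889 = -552.518889
Syy = Σy² − (Σy)²/n = 3063.95 − 2770.267778 = 293.682222
b = Sxy/Sxx = -552.518889/1114.015556 = -0.495971
SSE = Syy − b·Sxy = 293.682222 − (-0.495971)·(-552.518889) = 19.649134

19.6491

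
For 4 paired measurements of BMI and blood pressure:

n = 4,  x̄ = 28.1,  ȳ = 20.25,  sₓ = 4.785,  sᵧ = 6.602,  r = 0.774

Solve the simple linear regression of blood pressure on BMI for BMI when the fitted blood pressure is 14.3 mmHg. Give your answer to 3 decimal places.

22.528

b = r · sᵧ/sₓ = 0.774 · 6.602/4.785 = 1.067910
a = ȳ − b·x̄ = 20.25 − 1.067910·28.1 = -9.758263
Set a + b·x = 14.3: x = (14.3 − (-9.758263)) / 1.067910 = 22.528368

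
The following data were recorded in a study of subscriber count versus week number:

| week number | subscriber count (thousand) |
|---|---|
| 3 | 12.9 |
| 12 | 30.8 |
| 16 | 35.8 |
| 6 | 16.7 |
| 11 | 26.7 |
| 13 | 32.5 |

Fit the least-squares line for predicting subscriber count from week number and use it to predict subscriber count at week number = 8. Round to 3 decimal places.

n = 6, Σx = 61, Σy = 155.4, Σxy = 1797.5, Σx² = 735
Sxx = Σx² − (Σx)²/n = 735 − 620.166667 = 114.833333
Sxy = Σxy − (Σx)(Σy)/n = 1797.5 − 1579.9 = 217.6
b = Sxy/Sxx = 217.6/114.833333 = 1.894920
a = ȳ − b·x̄ = 25.9 − 1.894920·10.166667 = 6.634978
ŷ(8) = a + b·8 = 6.634978 + 1.894920·8 = 21.794340

21.794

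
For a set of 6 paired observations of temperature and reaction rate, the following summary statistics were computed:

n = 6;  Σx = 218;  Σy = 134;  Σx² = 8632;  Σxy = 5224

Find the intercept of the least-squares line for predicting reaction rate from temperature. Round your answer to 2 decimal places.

Sxx = Σx² − (Σx)²/n = 8632 − 7920.666667 = 711.333333
Sxy = Σxy − (Σx)(Σy)/n = 5224 − 4868.666667 = 355.333333
b = Sxy/Sxx = 355.333333/711.333333 = 0.499531
a = ȳ − b·x̄ = 22.333333 − 0.499531·36.333333 = 4.183693

4.18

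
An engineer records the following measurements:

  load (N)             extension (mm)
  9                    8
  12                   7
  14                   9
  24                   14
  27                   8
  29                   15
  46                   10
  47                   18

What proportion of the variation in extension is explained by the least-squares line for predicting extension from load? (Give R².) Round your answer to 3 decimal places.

n = 8, Σx = 208, Σy = 89, Σxy = 2575, Σx² = 6892, Σy² = 1103
Sxx = Σx² − (Σx)²/n = 6892 − 5408 = 1484
Sxy = Σxy − (Σx)(Σy)/n = 2575 − 2314 = 261
Syy = Σy² − (Σy)²/n = 1103 − 990.125 = 112.875
R² = Sxy²/(Sxx·Syy) = (261)²/(1484·112.875) = 0.406677

0.407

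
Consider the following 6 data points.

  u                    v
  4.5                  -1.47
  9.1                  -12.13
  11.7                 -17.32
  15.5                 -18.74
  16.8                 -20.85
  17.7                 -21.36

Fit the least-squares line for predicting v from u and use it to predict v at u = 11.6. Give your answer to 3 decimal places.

n = 6, Σx = 75.3, Σy = -91.87, Σxy = -1338.464, Σx² = 1075.73
Sxx = Σx² − (Σx)²/n = 1075.73 − 945.015 = 130.715
Sxy = Σxy − (Σx)(Σy)/n = -1338.464 − (-1152.9685) = -185.4955
b = Sxy/Sxx = -185.4955/130.715 = -1.419084
a = ȳ − b·x̄ = -15.311667 − (-1.419084)·12.55 = 2.497831
ŷ(11.6) = a + b·11.6 = 2.497831 + (-1.419084)·11.6 = -13.963537

-13.964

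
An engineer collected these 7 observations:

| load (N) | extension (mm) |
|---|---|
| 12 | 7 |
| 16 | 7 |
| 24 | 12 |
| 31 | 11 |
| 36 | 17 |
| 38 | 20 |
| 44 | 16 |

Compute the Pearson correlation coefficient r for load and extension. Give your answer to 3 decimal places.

0.889

n = 7, Σx = 201, Σy = 90, Σxy = 2901, Σx² = 6613, Σy² = 1308
Sxx = Σx² − (Σx)²/n = 6613 − 5771.571429 = 841.428571
Sxy = Σxy − (Σx)(Σy)/n = 2901 − 2584.285714 = 316.714286
Syy = Σy² − (Σy)²/n = 1308 − 1157.142857 = 150.857143
r = Sxy/√(Sxx·Syy) = 316.714286/√(126935.510204) = 316.714286/356.280101 = 0.888947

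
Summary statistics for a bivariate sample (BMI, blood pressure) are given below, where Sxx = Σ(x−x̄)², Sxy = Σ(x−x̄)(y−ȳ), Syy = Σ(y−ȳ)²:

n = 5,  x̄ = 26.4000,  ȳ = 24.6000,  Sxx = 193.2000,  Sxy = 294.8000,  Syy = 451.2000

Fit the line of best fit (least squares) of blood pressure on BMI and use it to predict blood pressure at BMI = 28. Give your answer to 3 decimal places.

b = Sxy/Sxx = 294.8/193.2 = 1.525880
a = ȳ − b·x̄ = 24.6 − 1.525880·26.4 = -15.683230
ŷ(28) = a + b·28 = -15.683230 + 1.525880·28 = 27.041408

27.041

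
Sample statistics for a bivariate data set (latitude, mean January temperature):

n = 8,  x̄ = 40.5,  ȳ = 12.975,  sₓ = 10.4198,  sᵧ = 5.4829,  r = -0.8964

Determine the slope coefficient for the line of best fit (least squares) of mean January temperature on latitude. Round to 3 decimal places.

-0.472

b = r · sᵧ/sₓ = -0.8964 · 5.4829/10.4198 = -0.471686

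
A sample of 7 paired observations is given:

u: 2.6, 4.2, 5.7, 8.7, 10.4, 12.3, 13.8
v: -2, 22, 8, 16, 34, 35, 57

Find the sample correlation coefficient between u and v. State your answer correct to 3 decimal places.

n = 7, Σx = 57.7, Σy = 170, Σxy = 1842.7, Σx² = 582.47, Σy² = 6438
Sxx = Σx² − (Σx)²/n = 582.47 − 475.612857 = 106.857143
Sxy = Σxy − (Σx)(Σy)/n = 1842.7 − 1401.285714 = 441.414286
Syy = Σy² − (Σy)²/n = 6438 − 4128.571429 = 2309.428571
r = Sxy/√(Sxx·Syy) = 441.414286/√(246778.938776) = 441.414286/496.768496 = 0.888571

0.889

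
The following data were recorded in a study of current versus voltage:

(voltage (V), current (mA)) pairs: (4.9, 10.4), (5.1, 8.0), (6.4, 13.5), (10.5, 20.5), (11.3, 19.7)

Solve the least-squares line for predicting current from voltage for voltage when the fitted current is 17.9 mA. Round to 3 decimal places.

9.619

n = 5, Σx = 38.2, Σy = 72.1, Σxy = 616.02, Σx² = 328.92
Sxx = Σx² − (Σx)²/n = 328.92 − 291.848 = 37.072
Sxy = Σxy − (Σx)(Σy)/n = 616.02 − 550.844 = 65.176
b = Sxy/Sxx = 65.176/37.072 = 1.758092
a = ȳ − b·x̄ = 14.42 − 1.758092·7.64 = 0.988174
Set a + b·x = 17.9: x = (17.9 − 0.988174) / 1.758092 = 9.619418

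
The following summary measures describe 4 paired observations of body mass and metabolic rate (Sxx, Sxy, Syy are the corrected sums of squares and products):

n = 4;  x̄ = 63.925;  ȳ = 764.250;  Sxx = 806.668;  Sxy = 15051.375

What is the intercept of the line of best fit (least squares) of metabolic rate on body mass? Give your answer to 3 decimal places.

-428.507

b = Sxy/Sxx = 15051.375/806.668 = 18.658698
a = ȳ − b·x̄ = 764.25 − 18.658698·63.925 = -428.507301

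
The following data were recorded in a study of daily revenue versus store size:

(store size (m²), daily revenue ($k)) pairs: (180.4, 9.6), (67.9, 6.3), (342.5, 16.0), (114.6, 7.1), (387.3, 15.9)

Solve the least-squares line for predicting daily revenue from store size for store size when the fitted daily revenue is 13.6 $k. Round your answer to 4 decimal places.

297.5328

n = 5, Σx = 1092.7, Σy = 54.9, Σxy = 14611.34, Σx² = 317595.27
Sxx = Σx² − (Σx)²/n = 317595.27 − 238798.658 = 78796.612
Sxy = Σxy − (Σx)(Σy)/n = 14611.34 − 11997.846 = 2613.494
b = Sxy/Sxx = 2613.494/78796.612 = 0.033168
a = ȳ − b·x̄ = 10.98 − 0.033168·218.54 = 3.731554
Set a + b·x = 13.6: x = (13.6 − 3.731554) / 0.033168 = 297.532767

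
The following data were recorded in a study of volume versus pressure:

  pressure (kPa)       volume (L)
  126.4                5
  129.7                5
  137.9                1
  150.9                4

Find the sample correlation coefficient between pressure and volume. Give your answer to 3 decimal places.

n = 4, Σx = 544.9, Σy = 15, Σxy = 2022, Σx² = 74586.27, Σy² = 67
Sxx = Σx² − (Σx)²/n = 74586.27 − 74229.0025 = 357.2675
Sxy = Σxy − (Σx)(Σy)/n = 2022 − 2043.375 = -21.375
Syy = Σy² − (Σy)²/n = 67 − 56.25 = 10.75
r = Sxy/√(Sxx·Syy) = -21.375/√(3840.625625) = -21.375/61.972781 = -0.344909

-0.345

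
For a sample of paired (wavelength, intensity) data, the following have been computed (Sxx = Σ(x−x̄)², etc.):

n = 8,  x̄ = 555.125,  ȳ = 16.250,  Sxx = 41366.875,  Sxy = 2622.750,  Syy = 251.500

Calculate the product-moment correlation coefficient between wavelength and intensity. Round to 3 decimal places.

r = Sxy/√(Sxx·Syy) = 2622.75/√(10403769.0625) = 2622.75/3225.487415 = 0.813133

0.813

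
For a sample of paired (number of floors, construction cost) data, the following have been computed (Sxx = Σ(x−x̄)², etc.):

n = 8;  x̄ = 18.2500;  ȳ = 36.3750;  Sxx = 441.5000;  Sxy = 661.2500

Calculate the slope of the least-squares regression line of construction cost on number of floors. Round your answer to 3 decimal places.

b = Sxy/Sxx = 661.25/441.5 = 1.497735

1.498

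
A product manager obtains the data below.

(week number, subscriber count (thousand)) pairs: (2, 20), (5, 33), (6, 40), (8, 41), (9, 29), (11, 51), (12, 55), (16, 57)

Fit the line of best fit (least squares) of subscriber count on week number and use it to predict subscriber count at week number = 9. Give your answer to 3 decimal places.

41.730

n = 8, Σx = 69, Σy = 326, Σxy = 3167, Σx² = 731
Sxx = Σx² − (Σx)²/n = 731 − 595.125 = 135.875
Sxy = Σxy − (Σx)(Σy)/n = 3167 − 2811.75 = 355.25
b = Sxy/Sxx = 355.25/135.875 = 2.614535
a = ȳ − b·x̄ = 40.75 − 2.614535·8.625 = 18.199632
ŷ(9) = a + b·9 = 18.199632 + 2.614535·9 = 41.730451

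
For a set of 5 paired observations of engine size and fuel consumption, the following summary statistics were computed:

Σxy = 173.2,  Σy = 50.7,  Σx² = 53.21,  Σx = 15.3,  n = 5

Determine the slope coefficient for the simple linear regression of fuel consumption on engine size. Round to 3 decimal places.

Sxx = Σx² − (Σx)²/n = 53.21 − 46.818 = 6.392
Sxy = Σxy − (Σx)(Σy)/n = 173.2 − 155.142 = 18.058
b = Sxy/Sxx = 18.058/6.392 = 2.825094

2.825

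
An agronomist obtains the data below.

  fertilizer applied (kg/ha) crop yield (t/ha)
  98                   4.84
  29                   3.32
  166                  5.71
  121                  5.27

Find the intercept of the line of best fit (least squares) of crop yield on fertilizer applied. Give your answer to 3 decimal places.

2.934

n = 4, Σx = 414, Σy = 19.14, Σxy = 2156.13, Σx² = 52642
Sxx = Σx² − (Σx)²/n = 52642 − 42849 = 9793
Sxy = Σxy − (Σx)(Σy)/n = 2156.13 − 1980.99 = 175.14
b = Sxy/Sxx = 175.14/9793 = 0.017884
a = ȳ − b·x̄ = 4.785 − 0.017884·103.5 = 2.933985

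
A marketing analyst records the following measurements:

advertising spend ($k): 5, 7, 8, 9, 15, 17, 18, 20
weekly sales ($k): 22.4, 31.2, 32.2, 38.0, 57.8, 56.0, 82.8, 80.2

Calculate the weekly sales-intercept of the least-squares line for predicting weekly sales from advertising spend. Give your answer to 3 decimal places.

n = 8, Σx = 99, Σy = 400.6, Σxy = 5843.4, Σx² = 1457
Sxx = Σx² − (Σx)²/n = 1457 − 1225.125 = 231.875
Sxy = Σxy − (Σx)(Σy)/n = 5843.4 − 4957.425 = 885.975
b = Sxy/Sxx = 885.975/231.875 = 3.820916
a = ȳ − b·x̄ = 50.075 − 3.820916·12.375 = 2.791159

2.791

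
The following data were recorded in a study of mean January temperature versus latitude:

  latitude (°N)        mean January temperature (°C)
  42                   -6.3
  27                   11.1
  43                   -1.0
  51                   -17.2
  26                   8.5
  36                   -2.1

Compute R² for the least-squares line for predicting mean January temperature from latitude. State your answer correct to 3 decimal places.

n = 6, Σx = 225, Σy = -7, Σxy = -739.7, Σx² = 8915, Σy² = 536.4
Sxx = Σx² − (Σx)²/n = 8915 − 8437.5 = 477.5
Sxy = Σxy − (Σx)(Σy)/n = -739.7 − (-262.5) = -477.2
Syy = Σy² − (Σy)²/n = 536.4 − 8.166667 = 528.233333
R² = Sxy²/(Sxx·Syy) = (-477.2)²/(477.5·528.233333) = 0.902821

0.903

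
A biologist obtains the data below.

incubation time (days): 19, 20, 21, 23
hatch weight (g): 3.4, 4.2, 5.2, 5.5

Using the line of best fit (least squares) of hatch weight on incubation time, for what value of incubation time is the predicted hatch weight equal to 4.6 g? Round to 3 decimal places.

n = 4, Σx = 83, Σy = 18.3, Σxy = 384.3, Σx² = 1731
Sxx = Σx² − (Σx)²/n = 1731 − 1722.25 = 8.75
Sxy = Σxy − (Σx)(Σy)/n = 384.3 − 379.725 = 4.575
b = Sxy/Sxx = 4.575/8.75 = 0.522857
a = ȳ − b·x̄ = 4.575 − 0.522857·20.75 = -6.274286
Set a + b·x = 4.6: x = (4.6 − (-6.274286)) / 0.522857 = 20.797814

20.798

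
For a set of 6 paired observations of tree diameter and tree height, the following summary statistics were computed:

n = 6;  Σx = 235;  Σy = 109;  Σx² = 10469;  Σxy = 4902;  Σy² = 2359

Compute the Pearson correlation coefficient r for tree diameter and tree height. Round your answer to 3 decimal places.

0.914

Sxx = Σx² − (Σx)²/n = 10469 − 9204.166667 = 1264.833333
Sxy = Σxy − (Σx)(Σy)/n = 4902 − 4269.166667 = 632.833333
Syy = Σy² − (Σy)²/n = 2359 − 1980.166667 = 378.833333
r = Sxy/√(Sxx·Syy) = 632.833333/√(479161.027778) = 632.833333/692.214582 = 0.914216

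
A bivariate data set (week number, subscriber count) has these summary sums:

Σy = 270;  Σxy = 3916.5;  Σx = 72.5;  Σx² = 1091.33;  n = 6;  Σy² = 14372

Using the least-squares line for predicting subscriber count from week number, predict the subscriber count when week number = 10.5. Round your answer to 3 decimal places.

40.190

Sxx = Σx² − (Σx)²/n = 1091.33 − 876.041667 = 215.288333
Sxy = Σxy − (Σx)(Σy)/n = 3916.5 − 3262.5 = 654
b = Sxy/Sxx = 654/215.288333 = 3.037787
a = ȳ − b·x̄ = 45 − 3.037787·12.083333 = 8.293413
ŷ(10.5) = a + b·10.5 = 8.293413 + 3.037787·10.5 = 40.190171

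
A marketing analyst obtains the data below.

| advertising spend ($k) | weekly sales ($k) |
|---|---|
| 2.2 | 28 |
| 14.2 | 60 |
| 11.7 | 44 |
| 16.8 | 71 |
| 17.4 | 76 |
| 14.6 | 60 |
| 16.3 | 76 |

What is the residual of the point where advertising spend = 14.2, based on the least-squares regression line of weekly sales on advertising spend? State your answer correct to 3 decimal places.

n = 7, Σx = 93.2, Σy = 415, Σxy = 6058.4, Σx² = 1407.22
Sxx = Σx² − (Σx)²/n = 1407.22 − 1240.891429 = 166.328571
Sxy = Σxy − (Σx)(Σy)/n = 6058.4 − 5525.428571 = 532.971429
b = Sxy/Sxx = 532.971429/166.328571 = 3.204329
a = ȳ − b·x̄ = 59.285714 − 3.204329·13.314286 = 16.622365
ŷ(14.2) = 16.622365 + 3.204329·14.2 = 62.123834
residual = y − ŷ = 60 − 62.123834 = -2.123834

-2.124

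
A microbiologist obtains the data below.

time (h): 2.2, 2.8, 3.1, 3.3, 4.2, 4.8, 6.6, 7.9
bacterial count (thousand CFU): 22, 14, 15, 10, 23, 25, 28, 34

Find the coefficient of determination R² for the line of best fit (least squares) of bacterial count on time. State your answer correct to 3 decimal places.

0.678

n = 8, Σx = 34.9, Σy = 171, Σxy = 837.1, Σx² = 179.83, Σy² = 4099
Sxx = Σx² − (Σx)²/n = 179.83 − 152.25125 = 27.57875
Sxy = Σxy − (Σx)(Σy)/n = 837.1 − 745.9875 = 91.1125
Syy = Σy² − (Σy)²/n = 4099 − 3655.125 = 443.875
R² = Sxy²/(Sxx·Syy) = (91.1125)²/(27.57875·443.875) = 0.678142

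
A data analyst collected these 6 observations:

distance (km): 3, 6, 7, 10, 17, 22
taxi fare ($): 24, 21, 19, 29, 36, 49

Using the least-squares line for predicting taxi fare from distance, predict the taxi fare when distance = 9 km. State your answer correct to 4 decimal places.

26.9975

n = 6, Σx = 65, Σy = 178, Σxy = 2311, Σx² = 967
Sxx = Σx² − (Σx)²/n = 967 − 704.166667 = 262.833333
Sxy = Σxy − (Σx)(Σy)/n = 2311 − 1928.333333 = 382.666667
b = Sxy/Sxx = 382.666667/262.833333 = 1.455929
a = ȳ − b·x̄ = 29.666667 − 1.455929·10.833333 = 13.894103
ŷ(9) = a + b·9 = 13.894103 + 1.455929·9 = 26.997464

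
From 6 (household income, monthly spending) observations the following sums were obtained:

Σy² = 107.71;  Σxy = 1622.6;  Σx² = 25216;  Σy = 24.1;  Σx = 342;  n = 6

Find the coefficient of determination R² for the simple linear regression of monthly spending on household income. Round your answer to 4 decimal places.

Sxx = Σx² − (Σx)²/n = 25216 − 19494 = 5722
Sxy = Σxy − (Σx)(Σy)/n = 1622.6 − 1373.7 = 248.9
Syy = Σy² − (Σy)²/n = 107.71 − 96.801667 = 10.908333
R² = Sxy²/(Sxx·Syy) = (248.9)²/(5722·10.908333) = 0.992530

0.9925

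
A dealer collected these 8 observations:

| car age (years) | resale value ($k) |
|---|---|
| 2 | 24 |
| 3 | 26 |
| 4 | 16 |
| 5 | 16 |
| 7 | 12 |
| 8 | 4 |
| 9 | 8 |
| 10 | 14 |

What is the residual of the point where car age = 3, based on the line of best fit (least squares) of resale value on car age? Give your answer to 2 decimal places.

n = 8, Σx = 48, Σy = 120, Σxy = 598, Σx² = 348
Sxx = Σx² − (Σx)²/n = 348 − 288 = 60
Sxy = Σxy − (Σx)(Σy)/n = 598 − 720 = -122
b = Sxy/Sxx = -122/60 = -2.033333
a = ȳ − b·x̄ = 15 − (-2.033333)·6 = 27.2
ŷ(3) = 27.2 + (-2.033333)·3 = 21.1
residual = y − ŷ = 26 − 21.1 = 4.9

4.90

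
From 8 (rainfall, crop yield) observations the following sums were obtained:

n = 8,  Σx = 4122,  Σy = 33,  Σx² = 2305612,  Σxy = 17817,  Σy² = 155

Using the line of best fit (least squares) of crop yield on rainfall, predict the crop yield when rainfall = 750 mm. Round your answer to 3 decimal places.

Sxx = Σx² − (Σx)²/n = 2305612 − 2123860.5 = 181751.5
Sxy = Σxy − (Σx)(Σy)/n = 17817 − 17003.25 = 813.75
b = Sxy/Sxx = 813.75/181751.5 = 0.004477
a = ȳ − b·x̄ = 4.125 − 0.004477·515.25 = 1.818088
ŷ(750) = a + b·750 = 1.818088 + 0.004477·750 = 5.176038

5.176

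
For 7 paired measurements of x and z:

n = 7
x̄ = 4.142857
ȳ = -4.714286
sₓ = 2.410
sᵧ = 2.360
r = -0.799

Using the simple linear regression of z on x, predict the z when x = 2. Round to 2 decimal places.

-3.04

b = r · sᵧ/sₓ = -0.799 · 2.36/2.41 = -0.782423
a = ȳ − b·x̄ = -4.714286 − (-0.782423)·4.142857 = -1.472818
ŷ(2) = a + b·2 = -1.472818 + (-0.782423)·2 = -3.037665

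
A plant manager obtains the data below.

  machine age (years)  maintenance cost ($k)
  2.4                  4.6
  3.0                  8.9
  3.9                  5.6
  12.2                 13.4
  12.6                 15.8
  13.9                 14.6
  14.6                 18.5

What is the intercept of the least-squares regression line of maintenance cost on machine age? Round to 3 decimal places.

3.506

n = 7, Σx = 62.6, Σy = 81.4, Σxy = 895.18, Σx² = 743.94
Sxx = Σx² − (Σx)²/n = 743.94 − 559.822857 = 184.117143
Sxy = Σxy − (Σx)(Σy)/n = 895.18 − 727.948571 = 167.231429
b = Sxy/Sxx = 167.231429/184.117143 = 0.908288
a = ȳ − b·x̄ = 11.628571 − 0.908288·8.942857 = 3.505880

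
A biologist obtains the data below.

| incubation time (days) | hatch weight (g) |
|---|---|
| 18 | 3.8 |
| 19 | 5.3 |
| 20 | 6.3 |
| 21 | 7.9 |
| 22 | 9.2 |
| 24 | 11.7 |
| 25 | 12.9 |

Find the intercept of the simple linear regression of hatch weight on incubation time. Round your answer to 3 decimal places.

n = 7, Σx = 149, Σy = 57.1, Σxy = 1266.7, Σx² = 3211
Sxx = Σx² − (Σx)²/n = 3211 − 3171.571429 = 39.428571
Sxy = Σxy − (Σx)(Σy)/n = 1266.7 − 1215.414286 = 51.285714
b = Sxy/Sxx = 51.285714/39.428571 = 1.300725
a = ȳ − b·x̄ = 8.157143 − 1.300725·21.285714 = -19.529710

-19.530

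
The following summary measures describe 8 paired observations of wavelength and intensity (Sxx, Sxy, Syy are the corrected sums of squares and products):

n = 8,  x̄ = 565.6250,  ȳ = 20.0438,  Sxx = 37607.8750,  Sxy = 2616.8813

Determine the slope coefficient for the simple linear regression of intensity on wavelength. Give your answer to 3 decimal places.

0.070

b = Sxy/Sxx = 2616.8813/37607.875 = 0.069583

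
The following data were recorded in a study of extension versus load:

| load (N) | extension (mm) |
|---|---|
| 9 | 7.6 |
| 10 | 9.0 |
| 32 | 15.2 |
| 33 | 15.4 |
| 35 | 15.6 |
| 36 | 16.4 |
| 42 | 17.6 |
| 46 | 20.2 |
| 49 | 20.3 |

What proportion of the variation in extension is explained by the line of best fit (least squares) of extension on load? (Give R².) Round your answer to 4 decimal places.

0.9885

n = 9, Σx = 292, Σy = 137.3, Σxy = 4952.5, Σx² = 11096, Σy² = 2249.17
Sxx = Σx² − (Σx)²/n = 11096 − 9473.777778 = 1622.222222
Sxy = Σxy − (Σx)(Σy)/n = 4952.5 − 4454.622222 = 497.877778
Syy = Σy² − (Σy)²/n = 2249.17 − 2094.587778 = 154.582222
R² = Sxy²/(Sxx·Syy) = (497.877778)²/(1622.222222·154.582222) = 0.988498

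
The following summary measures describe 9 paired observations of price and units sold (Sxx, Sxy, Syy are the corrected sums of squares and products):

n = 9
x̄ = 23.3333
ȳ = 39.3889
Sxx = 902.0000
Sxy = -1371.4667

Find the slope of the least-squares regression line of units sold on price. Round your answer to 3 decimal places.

b = Sxy/Sxx = -1371.4667/902 = -1.520473

-1.520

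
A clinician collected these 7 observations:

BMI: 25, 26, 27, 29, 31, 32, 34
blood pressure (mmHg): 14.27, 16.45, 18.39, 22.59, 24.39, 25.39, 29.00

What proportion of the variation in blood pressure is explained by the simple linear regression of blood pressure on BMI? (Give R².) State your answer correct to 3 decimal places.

n = 7, Σx = 204, Σy = 150.48, Σxy = 4490.66, Σx² = 6012, Σy² = 3403.2598
Sxx = Σx² − (Σx)²/n = 6012 − 5945.142857 = 66.857143
Sxy = Σxy − (Σx)(Σy)/n = 4490.66 − 4385.417143 = 105.242857
Syy = Σy² − (Σy)²/n = 3403.2598 − 3234.890057 = 168.369743
R² = Sxy²/(Sxx·Syy) = (105.242857)²/(66.857143·168.369743) = 0.983951

0.984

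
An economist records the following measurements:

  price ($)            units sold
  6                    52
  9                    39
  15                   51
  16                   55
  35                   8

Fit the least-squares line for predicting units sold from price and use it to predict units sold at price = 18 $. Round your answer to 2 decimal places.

n = 5, Σx = 81, Σy = 205, Σxy = 2588, Σx² = 1823
Sxx = Σx² − (Σx)²/n = 1823 − 1312.2 = 510.8
Sxy = Σxy − (Σx)(Σy)/n = 2588 − 3321 = -733
b = Sxy/Sxx = -733/510.8 = -1.435004
a = ȳ − b·x̄ = 41 − (-1.435004)·16.2 = 64.247063
ŷ(18) = a + b·18 = 64.247063 + (-1.435004)·18 = 38.416993

38.42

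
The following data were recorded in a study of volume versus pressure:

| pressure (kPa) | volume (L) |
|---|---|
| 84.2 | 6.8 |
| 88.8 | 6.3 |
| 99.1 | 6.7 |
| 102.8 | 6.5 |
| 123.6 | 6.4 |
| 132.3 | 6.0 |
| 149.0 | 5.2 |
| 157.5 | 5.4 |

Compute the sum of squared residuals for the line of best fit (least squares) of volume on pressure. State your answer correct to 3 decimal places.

0.476

n = 8, Σx = 937.3, Σy = 49.3, Σxy = 5674.31, Σx² = 115151.23, Σy² = 306.23
Sxx = Σx² − (Σx)²/n = 115151.23 − 109816.41125 = 5334.81875
Sxy = Σxy − (Σx)(Σy)/n = 5674.31 − 5776.11125 = -101.80125
Syy = Σy² − (Σy)²/n = 306.23 − 303.81125 = 2.41875
b = Sxy/Sxx = -101.80125/5334.81875 = -0.019082
SSE = Syy − b·Sxy = 2.41875 − (-0.019082)·(-101.80125) = 0.476136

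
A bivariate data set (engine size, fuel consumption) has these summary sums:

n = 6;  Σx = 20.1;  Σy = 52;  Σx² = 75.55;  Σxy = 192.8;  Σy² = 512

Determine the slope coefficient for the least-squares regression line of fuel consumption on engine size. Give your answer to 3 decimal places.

2.264

Sxx = Σx² − (Σx)²/n = 75.55 − 67.335 = 8.215
Sxy = Σxy − (Σx)(Σy)/n = 192.8 − 174.2 = 18.6
b = Sxy/Sxx = 18.6/8.215 = 2.264151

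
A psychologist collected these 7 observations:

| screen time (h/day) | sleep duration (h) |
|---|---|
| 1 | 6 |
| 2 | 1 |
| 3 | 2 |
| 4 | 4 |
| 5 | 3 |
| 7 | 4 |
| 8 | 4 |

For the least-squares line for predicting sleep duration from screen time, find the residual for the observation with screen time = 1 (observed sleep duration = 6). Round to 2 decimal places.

2.75

n = 7, Σx = 30, Σy = 24, Σxy = 105, Σx² = 168
Sxx = Σx² − (Σx)²/n = 168 − 128.571429 = 39.428571
Sxy = Σxy − (Σx)(Σy)/n = 105 − 102.857143 = 2.142857
b = Sxy/Sxx = 2.142857/39.428571 = 0.054348
a = ȳ − b·x̄ = 3.428571 − 0.054348·4.285714 = 3.195652
ŷ(1) = 3.195652 + 0.054348·1 = 3.25
residual = y − ŷ = 6 − 3.25 = 2.75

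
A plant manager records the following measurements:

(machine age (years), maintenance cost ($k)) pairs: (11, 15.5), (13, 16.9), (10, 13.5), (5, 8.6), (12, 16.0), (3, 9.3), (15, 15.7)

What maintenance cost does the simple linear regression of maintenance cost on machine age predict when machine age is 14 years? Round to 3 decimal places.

n = 7, Σx = 69, Σy = 95.5, Σxy = 1023.6, Σx² = 793
Sxx = Σx² − (Σx)²/n = 793 − 680.142857 = 112.857143
Sxy = Σxy − (Σx)(Σy)/n = 1023.6 − 941.357143 = 82.242857
b = Sxy/Sxx = 82.242857/112.857143 = 0.728734
a = ȳ − b·x̄ = 13.642857 − 0.728734·9.857143 = 6.459620
ŷ(14) = a + b·14 = 6.459620 + 0.728734·14 = 16.661899

16.662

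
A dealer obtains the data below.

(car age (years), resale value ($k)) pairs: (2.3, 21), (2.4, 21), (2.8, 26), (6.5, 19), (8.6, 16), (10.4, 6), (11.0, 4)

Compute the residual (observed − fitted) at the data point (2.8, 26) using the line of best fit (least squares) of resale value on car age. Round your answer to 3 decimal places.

3.048

n = 7, Σx = 44, Σy = 113, Σxy = 539, Σx² = 364.26
Sxx = Σx² − (Σx)²/n = 364.26 − 276.571429 = 87.688571
Sxy = Σxy − (Σx)(Σy)/n = 539 − 710.285714 = -171.285714
b = Sxy/Sxx = -171.285714/87.688571 = -1.953341
a = ȳ − b·x̄ = 16.142857 − (-1.953341)·6.285714 = 28.421003
ŷ(2.8) = 28.421003 + (-1.953341)·2.8 = 22.951647
residual = y − ŷ = 26 − 22.951647 = 3.048353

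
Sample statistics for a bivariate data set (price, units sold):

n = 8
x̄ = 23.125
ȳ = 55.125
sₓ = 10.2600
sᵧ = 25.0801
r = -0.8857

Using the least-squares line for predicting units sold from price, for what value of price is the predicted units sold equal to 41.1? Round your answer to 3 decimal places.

29.603

b = r · sᵧ/sₓ = -0.8857 · 25.0801/10.26 = -2.165053
a = ȳ − b·x̄ = 55.125 − (-2.165053)·23.125 = 105.191852
Set a + b·x = 41.1: x = (41.1 − 105.191852) / (-2.165053) = 29.602901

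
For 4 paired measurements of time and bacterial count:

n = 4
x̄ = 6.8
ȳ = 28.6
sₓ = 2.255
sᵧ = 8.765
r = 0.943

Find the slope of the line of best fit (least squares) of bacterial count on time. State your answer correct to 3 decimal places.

b = r · sᵧ/sₓ = 0.943 · 8.765/2.255 = 3.665364

3.665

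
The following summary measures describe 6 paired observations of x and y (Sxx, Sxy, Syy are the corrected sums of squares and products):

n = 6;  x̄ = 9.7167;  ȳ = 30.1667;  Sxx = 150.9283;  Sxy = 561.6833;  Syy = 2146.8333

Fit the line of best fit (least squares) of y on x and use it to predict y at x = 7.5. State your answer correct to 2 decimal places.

b = Sxy/Sxx = 561.6833/150.9283 = 3.721524
a = ȳ − b·x̄ = 30.1667 − 3.721524·9.7167 = -5.994233
ŷ(7.5) = a + b·7.5 = -5.994233 + 3.721524·7.5 = 21.917198

21.92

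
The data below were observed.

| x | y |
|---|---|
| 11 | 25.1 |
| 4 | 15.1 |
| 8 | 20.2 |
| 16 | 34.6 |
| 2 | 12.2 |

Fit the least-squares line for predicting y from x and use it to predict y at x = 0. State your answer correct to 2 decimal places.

8.49

n = 5, Σx = 41, Σy = 107.2, Σxy = 1076.1, Σx² = 461
Sxx = Σx² − (Σx)²/n = 461 − 336.2 = 124.8
Sxy = Σxy − (Σx)(Σy)/n = 1076.1 − 879.04 = 197.06
b = Sxy/Sxx = 197.06/124.8 = 1.579006
a = ȳ − b·x̄ = 21.44 − 1.579006·8.2 = 8.492147
ŷ(0) = a + b·0 = 8.492147 + 1.579006·0 = 8.492147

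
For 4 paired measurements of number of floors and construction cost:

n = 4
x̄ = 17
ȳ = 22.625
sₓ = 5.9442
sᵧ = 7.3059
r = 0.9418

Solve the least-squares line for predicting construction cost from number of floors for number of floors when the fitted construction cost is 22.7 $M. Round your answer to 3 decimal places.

17.065

b = r · sᵧ/sₓ = 0.9418 · 7.3059/5.9442 = 1.157548
a = ȳ − b·x̄ = 22.625 − 1.157548·17 = 2.946685
Set a + b·x = 22.7: x = (22.7 − 2.946685) / 1.157548 = 17.064792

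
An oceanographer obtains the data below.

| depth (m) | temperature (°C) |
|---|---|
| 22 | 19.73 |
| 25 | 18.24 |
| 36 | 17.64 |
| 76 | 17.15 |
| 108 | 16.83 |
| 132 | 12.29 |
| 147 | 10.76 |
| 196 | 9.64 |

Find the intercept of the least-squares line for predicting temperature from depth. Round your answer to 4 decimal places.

20.5030

n = 8, Σx = 742, Σy = 122.28, Σxy = 9739.58, Σx² = 97294
Sxx = Σx² − (Σx)²/n = 97294 − 68820.5 = 28473.5
Sxy = Σxy − (Σx)(Σy)/n = 9739.58 − 11341.47 = -1601.89
b = Sxy/Sxx = -1601.89/28473.5 = -0.056259
a = ȳ − b·x̄ = 15.285 − (-0.056259)·92.75 = 20.503020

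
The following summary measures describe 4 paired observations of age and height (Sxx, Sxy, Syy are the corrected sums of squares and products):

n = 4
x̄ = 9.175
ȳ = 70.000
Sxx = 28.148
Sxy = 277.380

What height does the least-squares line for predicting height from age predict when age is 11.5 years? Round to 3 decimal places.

b = Sxy/Sxx = 277.38/28.148 = 9.854341
a = ȳ − b·x̄ = 70 − 9.854341·9.175 = -20.413582
ŷ(11.5) = a + b·11.5 = -20.413582 + 9.854341·11.5 = 92.911344

92.911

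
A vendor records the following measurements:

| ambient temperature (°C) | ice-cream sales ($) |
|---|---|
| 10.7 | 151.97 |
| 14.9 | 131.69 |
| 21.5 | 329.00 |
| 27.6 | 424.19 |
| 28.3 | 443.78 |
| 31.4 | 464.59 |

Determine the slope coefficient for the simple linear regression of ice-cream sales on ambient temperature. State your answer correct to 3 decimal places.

n = 6, Σx = 134.4, Σy = 1945.22, Σxy = 49516.504, Σx² = 3347.36
Sxx = Σx² − (Σx)²/n = 3347.36 − 3010.56 = 336.8
Sxy = Σxy − (Σx)(Σy)/n = 49516.504 − 43572.928 = 5943.576
b = Sxy/Sxx = 5943.576/336.8 = 17.647197

17.647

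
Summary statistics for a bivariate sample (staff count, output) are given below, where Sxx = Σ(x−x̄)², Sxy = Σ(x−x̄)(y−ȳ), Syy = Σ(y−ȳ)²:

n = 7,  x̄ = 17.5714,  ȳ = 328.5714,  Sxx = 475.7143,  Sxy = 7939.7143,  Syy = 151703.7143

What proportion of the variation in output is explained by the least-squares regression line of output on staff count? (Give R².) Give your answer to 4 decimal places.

R² = Sxy²/(Sxx·Syy) = (7939.7143)²/(475.7143·151703.7143) = 0.873509

0.8735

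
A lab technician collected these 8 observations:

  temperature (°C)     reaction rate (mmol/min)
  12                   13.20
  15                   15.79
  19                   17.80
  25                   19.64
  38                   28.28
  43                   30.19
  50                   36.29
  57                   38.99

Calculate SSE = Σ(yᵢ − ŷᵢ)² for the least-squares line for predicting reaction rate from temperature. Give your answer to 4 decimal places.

n = 8, Σx = 259, Σy = 200.18, Σxy = 7634.19, Σx² = 10397, Σy² = 5674.5124
Sxx = Σx² − (Σx)²/n = 10397 − 8385.125 = 2011.875
Sxy = Σxy − (Σx)(Σy)/n = 7634.19 − 6480.8275 = 1153.3625
Syy = Σy² − (Σy)²/n = 5674.5124 − 5009.00405 = 665.50835
b = Sxy/Sxx = 1153.3625/2011.875 = 0.573277
SSE = Syy − b·Sxy = 665.50835 − 0.573277·1153.3625 = 4.311677

4.3117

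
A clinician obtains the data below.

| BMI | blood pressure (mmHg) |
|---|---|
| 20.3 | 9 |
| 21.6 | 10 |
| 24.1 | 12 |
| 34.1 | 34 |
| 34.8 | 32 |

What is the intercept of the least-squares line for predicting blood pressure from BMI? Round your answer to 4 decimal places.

-28.4907

n = 5, Σx = 134.9, Σy = 97, Σxy = 2960.9, Σx² = 3833.31
Sxx = Σx² − (Σx)²/n = 3833.31 − 3639.602 = 193.708
Sxy = Σxy − (Σx)(Σy)/n = 2960.9 − 2617.06 = 343.84
b = Sxy/Sxx = 343.84/193.708 = 1.775043
a = ȳ − b·x̄ = 19.4 − 1.775043·26.98 = -28.490656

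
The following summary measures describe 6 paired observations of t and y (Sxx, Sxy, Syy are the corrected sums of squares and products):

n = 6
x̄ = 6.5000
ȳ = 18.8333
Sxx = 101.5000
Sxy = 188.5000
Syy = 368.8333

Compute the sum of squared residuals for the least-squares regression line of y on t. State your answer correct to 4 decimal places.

b = Sxy/Sxx = 188.5/101.5 = 1.857143
SSE = Syy − b·Sxy = 368.8333 − 1.857143·188.5 = 18.761871

18.7619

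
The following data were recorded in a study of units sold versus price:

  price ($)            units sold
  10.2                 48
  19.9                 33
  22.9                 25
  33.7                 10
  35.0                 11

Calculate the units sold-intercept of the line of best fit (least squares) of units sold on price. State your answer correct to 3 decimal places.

62.826

n = 5, Σx = 121.7, Σy = 127, Σxy = 2440.8, Σx² = 3385.15
Sxx = Σx² − (Σx)²/n = 3385.15 − 2962.178 = 422.972
Sxy = Σxy − (Σx)(Σy)/n = 2440.8 − 3091.18 = -650.38
b = Sxy/Sxx = -650.38/422.972 = -1.537643
a = ȳ − b·x̄ = 25.4 − (-1.537643)·24.34 = 62.826234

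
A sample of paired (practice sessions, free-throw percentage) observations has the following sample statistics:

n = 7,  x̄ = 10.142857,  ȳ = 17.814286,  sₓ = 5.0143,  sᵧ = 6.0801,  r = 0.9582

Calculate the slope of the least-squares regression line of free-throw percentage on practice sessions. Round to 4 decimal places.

1.1619

b = r · sᵧ/sₓ = 0.9582 · 6.0801/5.0143 = 1.161867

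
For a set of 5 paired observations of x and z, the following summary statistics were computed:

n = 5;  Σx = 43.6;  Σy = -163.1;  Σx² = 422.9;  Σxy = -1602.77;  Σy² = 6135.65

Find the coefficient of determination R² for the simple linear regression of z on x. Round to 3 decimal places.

0.936

Sxx = Σx² − (Σx)²/n = 422.9 − 380.192 = 42.708
Sxy = Σxy − (Σx)(Σy)/n = -1602.77 − (-1422.232) = -180.538
Syy = Σy² − (Σy)²/n = 6135.65 − 5320.322 = 815.328
R² = Sxy²/(Sxx·Syy) = (-180.538)²/(42.708·815.328) = 0.936043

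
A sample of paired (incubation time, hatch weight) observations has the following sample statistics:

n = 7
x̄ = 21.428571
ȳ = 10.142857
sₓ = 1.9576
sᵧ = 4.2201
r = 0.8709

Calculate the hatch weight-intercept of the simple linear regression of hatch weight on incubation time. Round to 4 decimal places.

-30.0881

b = r · sᵧ/sₓ = 0.8709 · 4.2201/1.9576 = 1.877444
a = ȳ − b·x̄ = 10.142857 − 1.877444·21.428571 = -30.088093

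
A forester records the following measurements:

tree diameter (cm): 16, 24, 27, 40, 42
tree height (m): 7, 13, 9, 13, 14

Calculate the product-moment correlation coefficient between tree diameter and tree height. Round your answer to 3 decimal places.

n = 5, Σx = 149, Σy = 56, Σxy = 1775, Σx² = 4925, Σy² = 664
Sxx = Σx² − (Σx)²/n = 4925 − 4440.2 = 484.8
Sxy = Σxy − (Σx)(Σy)/n = 1775 − 1668.8 = 106.2
Syy = Σy² − (Σy)²/n = 664 − 627.2 = 36.8
r = Sxy/√(Sxx·Syy) = 106.2/√(17840.64) = 106.2/133.568859 = 0.795096

0.795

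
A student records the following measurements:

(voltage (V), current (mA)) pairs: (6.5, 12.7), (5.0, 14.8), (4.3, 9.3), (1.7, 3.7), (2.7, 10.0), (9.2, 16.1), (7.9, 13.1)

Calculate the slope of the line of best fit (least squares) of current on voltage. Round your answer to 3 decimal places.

1.284

n = 7, Σx = 37.3, Σy = 79.7, Σxy = 481.44, Σx² = 242.97
Sxx = Σx² − (Σx)²/n = 242.97 − 198.755714 = 44.214286
Sxy = Σxy − (Σx)(Σy)/n = 481.44 − 424.687143 = 56.752857
b = Sxy/Sxx = 56.752857/44.214286 = 1.283586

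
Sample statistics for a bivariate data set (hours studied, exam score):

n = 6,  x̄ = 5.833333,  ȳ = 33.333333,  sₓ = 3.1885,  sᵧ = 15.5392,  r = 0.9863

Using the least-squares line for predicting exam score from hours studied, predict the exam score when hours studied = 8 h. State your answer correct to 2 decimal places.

b = r · sᵧ/sₓ = 0.9863 · 15.5392/3.1885 = 4.806747
a = ȳ − b·x̄ = 33.333333 − 4.806747·5.833333 = 5.293977
ŷ(8) = a + b·8 = 5.293977 + 4.806747·8 = 43.747953

43.75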